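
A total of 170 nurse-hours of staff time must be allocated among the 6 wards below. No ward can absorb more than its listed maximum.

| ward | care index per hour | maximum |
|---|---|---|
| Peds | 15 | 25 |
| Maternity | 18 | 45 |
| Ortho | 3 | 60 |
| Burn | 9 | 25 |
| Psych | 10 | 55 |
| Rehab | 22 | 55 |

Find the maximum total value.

Highest care index per hour first: Rehab 22 > Maternity 18 > Peds 15 > Psych 10 > Burn 9 > Ortho 3.
Give Rehab 55 to hit its cap of 55 ; 115 left.
Maternity takes 45 to reach its cap of 45 ; 70 left.
Give Peds 25 to hit its cap of 25 ; 45 left.
Psych: +45 (room for 55) → 45. Pool exhausted.
Total = 15×25 + 18×45 + 10×45 + 22×55 = 2845.

2845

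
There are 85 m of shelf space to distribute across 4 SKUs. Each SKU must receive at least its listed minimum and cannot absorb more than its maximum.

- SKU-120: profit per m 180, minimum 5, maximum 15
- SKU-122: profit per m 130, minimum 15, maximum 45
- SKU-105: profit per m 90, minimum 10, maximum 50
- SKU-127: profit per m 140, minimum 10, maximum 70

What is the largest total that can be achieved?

Meeting every minimum uses 5+15+10+10 = 40 m, leaving 45.
Order the SKUs by profit per m: SKU-120 180 > SKU-127 140 > SKU-122 130 > SKU-105 90.
Give SKU-120 10 more to hit its cap of 15 → 35 left.
SKU-127: +35 (room for 60) → 45. Pool exhausted.
Total = 180×15 + 130×15 + 90×10 + 140×45 = 11850.

11850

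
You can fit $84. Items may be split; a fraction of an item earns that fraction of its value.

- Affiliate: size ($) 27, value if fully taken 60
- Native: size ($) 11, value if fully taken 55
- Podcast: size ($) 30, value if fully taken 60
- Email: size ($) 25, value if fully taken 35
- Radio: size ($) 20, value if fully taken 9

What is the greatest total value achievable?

Rank by value-to-size ratio: Native 55/11≈5, Affiliate 60/27≈2.22, Podcast 60/30≈2, Email 35/25≈1.4, Radio 9/20≈0.45.
All 11 $ of Native fit (value 55) — 73 remain.
Affiliate: take in full, 27 $ for value 60 — 46 left.
Podcast: take in full, 30 $ for value 60 — 16 left.
16 $ left: a 16/25 share of Email gives 35×16/25 = 22.4.
Total value = 197.4.

197.4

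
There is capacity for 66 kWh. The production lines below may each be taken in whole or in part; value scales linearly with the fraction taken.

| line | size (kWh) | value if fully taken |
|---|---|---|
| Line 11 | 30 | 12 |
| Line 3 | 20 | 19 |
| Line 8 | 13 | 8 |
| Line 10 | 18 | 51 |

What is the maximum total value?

Sort by value density: Line 10 51/18≈2.83, Line 3 19/20≈0.95, Line 8 8/13≈0.615, Line 11 12/30≈0.4.
Take all of Line 10 (18 kWh, value 51) → 48 kWh left.
Take all of Line 3 (20 kWh, value 19) → 28 kWh left.
Take all of Line 8 (13 kWh, value 8) → 15 kWh left.
15 kWh left: a 15/30 share of Line 11 gives 12×15/30 = 6.
Total value = 84.

84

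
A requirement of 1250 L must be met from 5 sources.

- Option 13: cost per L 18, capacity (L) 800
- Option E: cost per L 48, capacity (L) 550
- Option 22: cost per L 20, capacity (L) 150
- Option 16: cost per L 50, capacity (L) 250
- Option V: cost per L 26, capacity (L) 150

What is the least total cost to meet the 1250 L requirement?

28500

Fill from the cheapest source first.
Option 13 at 18: take all 800 L → 450 still needed.
Take 150 from Option 22 at 20 → need 300 more.
Option V at 26: take all 150 L → 150 still needed.
Option E (48): take the remaining 150 → done.
Option 16: unused.
Cost = 800×18 + 150×20 + 150×26 + 150×48 = 28500.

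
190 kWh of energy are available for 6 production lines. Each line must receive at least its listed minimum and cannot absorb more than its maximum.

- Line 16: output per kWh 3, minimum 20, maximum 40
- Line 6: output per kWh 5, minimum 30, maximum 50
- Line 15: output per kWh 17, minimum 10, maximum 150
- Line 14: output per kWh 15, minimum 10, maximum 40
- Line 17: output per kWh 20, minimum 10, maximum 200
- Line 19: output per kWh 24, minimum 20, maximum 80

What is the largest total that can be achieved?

3250

Meeting every minimum uses 20+30+10+10+10+20 = 100 kWh, leaving 90.
Order the production lines by output per kWh: Line 19 24 > Line 17 20 > Line 15 17 > Line 14 15 > Line 6 5 > Line 16 3.
Give Line 19 60 more to hit its cap of 80 → 30 left.
Line 17 has room for 190 more but only 30 remain, so it gets 40.
Total = 3×20 + 5×30 + 17×10 + 15×10 + 20×40 + 24×80 = 3250.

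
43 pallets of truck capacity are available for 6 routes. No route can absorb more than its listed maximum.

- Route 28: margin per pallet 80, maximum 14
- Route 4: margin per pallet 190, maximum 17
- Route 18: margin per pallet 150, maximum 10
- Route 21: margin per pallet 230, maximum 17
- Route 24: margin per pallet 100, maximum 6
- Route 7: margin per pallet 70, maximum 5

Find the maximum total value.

8490

Highest margin per pallet first: Route 21 230 > Route 4 190 > Route 18 150 > Route 24 100 > Route 28 80 > Route 7 70.
Route 21: +17 to 17 (cap) — 26 left.
Route 4: +17 to 17 (cap) — 9 left.
Only 9 left; Route 18 takes them to reach 9.
Total = 190×17 + 150×9 + 230×17 = 8490.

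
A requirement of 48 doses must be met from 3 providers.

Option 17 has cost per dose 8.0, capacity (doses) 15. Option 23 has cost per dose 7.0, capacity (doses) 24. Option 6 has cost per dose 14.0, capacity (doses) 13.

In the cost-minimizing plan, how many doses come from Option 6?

9

Cheapest first:
Take 24 from Option 23 at 7.0 → need 24 more.
Option 17 at 8.0: take all 15 doses → 9 still needed.
Take 9 from Option 6 at 14.0 to finish.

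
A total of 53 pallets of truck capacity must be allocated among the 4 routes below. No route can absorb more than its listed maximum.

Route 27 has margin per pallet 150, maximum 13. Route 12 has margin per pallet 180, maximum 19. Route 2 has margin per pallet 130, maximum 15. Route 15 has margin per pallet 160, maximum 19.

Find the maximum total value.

Rank by margin per pallet: Route 12 180 > Route 15 160 > Route 27 150 > Route 2 130.
Route 12 takes 19 to reach its cap of 19 → 34 left.
Give Route 15 19 to hit its cap of 19 → 15 left.
Route 27: +13 to 13 (cap) → 2 left.
Route 2: +2 (room for 15) → 2. Pool exhausted.
Total = 150×13 + 180×19 + 130×2 + 160×19 = 8670.

8670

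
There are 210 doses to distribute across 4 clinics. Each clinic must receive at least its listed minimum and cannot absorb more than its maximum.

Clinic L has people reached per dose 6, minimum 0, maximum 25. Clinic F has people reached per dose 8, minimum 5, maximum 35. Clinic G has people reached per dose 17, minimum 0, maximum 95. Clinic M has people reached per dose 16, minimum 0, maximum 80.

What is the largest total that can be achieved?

3175

Meeting every minimum uses 0+5+0+0 = 5 doses, leaving 205.
Rank by people reached per dose: Clinic G 17 > Clinic M 16 > Clinic F 8 > Clinic L 6.
Give Clinic G 95 more to hit its cap of 95 ; 110 left.
Clinic M: +80 to 80 (cap) ; 30 left.
Clinic F takes 30 more to reach its cap of 35 ; 0 left.
Total = 8×35 + 17×95 + 16×80 = 3175.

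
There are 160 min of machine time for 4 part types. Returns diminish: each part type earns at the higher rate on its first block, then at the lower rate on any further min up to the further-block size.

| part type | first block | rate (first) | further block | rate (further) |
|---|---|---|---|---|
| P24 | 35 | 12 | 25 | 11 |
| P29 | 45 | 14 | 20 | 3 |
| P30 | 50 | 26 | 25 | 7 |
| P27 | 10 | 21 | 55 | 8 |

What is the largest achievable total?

Rank every tier by rate: P30/first 26 > P27/first 21 > P29/first 14 > P24/first 12 > P24/second 11 > P27/second 8 > P30/second 7 > P29/second 3.
Fill P30 first block (50 at 26) — 110 left.
P27 first at 21: fill all 10 — 100 left.
P29/first (14): +45 — 55 left.
Fill P24 first block (35 at 12) — 20 left.
20 remain; put them into P24 second at 11.
Total = 26×50 + 21×10 + 14×45 + 12×35 + 11×20 = 2780.

2780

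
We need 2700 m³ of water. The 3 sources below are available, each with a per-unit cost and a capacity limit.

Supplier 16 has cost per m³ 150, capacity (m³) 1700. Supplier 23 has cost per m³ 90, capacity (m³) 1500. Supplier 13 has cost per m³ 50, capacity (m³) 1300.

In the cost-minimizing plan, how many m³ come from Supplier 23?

1400

Cheapest first:
Supplier 13 at 50: take all 1300 m³ → 1400 still needed.
Supplier 23 at 90: take 1400 of its 1500 → requirement met.
Supplier 16: unused.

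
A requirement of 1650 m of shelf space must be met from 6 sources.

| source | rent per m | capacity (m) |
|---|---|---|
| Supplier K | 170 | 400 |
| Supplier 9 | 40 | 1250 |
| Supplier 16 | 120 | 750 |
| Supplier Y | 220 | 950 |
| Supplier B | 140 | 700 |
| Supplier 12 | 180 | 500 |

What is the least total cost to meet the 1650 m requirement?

Cheapest first:
Supplier 9 (40): use full 1250 ; 400 m to go.
Take 400 from Supplier 16 at 120 to finish.
Supplier B, Supplier K, Supplier 12, Supplier Y: unused.
Cost = 1250×40 + 400×120 = 98000.

98000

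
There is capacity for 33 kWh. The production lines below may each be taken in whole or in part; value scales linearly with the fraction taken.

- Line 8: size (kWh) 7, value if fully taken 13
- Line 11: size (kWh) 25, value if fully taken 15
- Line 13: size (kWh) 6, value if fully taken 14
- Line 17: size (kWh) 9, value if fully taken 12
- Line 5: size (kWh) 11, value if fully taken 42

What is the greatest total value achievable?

81

Sort by value density: Line 5 42/11≈3.82, Line 13 14/6≈2.33, Line 8 13/7≈1.86, Line 17 12/9≈1.33, Line 11 15/25≈0.6.
Take all of Line 5 (11 kWh, value 42) ; 22 kWh left.
All 6 kWh of Line 13 fit (value 14) ; 16 remain.
Take all of Line 8 (7 kWh, value 13) ; 9 kWh left.
All 9 kWh of Line 17 fit (value 12) ; 0 remain.
Total value = 81.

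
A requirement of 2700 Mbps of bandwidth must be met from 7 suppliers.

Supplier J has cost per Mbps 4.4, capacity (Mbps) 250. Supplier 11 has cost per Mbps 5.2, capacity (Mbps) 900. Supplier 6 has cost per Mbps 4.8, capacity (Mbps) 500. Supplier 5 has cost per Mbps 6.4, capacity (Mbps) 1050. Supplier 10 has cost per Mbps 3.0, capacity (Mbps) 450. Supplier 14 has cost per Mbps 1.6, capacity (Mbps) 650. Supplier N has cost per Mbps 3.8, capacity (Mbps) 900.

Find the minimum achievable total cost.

Fill from the cheapest supplier first.
Take 650 from Supplier 14 at 1.6 → need 2050 more.
Supplier 10 at 3.0: take all 450 Mbps → 1600 still needed.
Supplier N (3.8): use full 900 → 700 Mbps to go.
Take 250 from Supplier J at 4.4 → need 450 more.
Supplier 6 (4.8): take the remaining 450 → done.
Supplier 11, Supplier 5: unused.
Cost = 650×1.6 + 450×3.0 + 900×3.8 + 250×4.4 + 450×4.8 = 9070.

9070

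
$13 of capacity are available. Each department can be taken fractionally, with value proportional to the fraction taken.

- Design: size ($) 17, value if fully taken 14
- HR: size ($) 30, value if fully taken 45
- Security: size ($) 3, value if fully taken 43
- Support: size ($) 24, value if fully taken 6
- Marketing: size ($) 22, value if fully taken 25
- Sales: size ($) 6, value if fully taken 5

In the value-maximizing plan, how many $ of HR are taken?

Best value per unit of size first: Security 43/3≈14.3, HR 45/30≈1.5, Marketing 25/22≈1.14, Sales 5/6≈0.833, Design 14/17≈0.824, Support 6/24≈0.25.
All 3 $ of Security fit (value 43) ; 10 remain.
Only 10 $ remain; take 10/30 of HR for value 45×10/30 = 15.

10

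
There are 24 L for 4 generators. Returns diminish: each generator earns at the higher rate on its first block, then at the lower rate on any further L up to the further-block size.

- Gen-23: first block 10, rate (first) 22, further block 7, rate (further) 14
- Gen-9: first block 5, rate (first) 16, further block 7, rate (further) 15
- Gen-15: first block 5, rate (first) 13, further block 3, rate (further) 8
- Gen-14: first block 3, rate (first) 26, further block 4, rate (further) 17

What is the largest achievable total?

476

Treat each block as its own option and order by rate: Gen-14/tier1 26 > Gen-23/tier1 22 > Gen-14/tier2 17 > Gen-9/tier1 16 > Gen-9/tier2 15 > Gen-23/tier2 14 > Gen-15/tier1 13 > Gen-15/tier2 8.
Gen-14 tier1 at 26: fill all 3 — 21 left.
Gen-23 tier1 at 22: fill all 10 — 11 left.
Gen-14 tier2 at 17: fill all 4 — 7 left.
Fill Gen-9 tier1 block (5 at 16) — 2 left.
Gen-9 tier2 at 15: only 2 left, fill 2.
Total = 26×3 + 22×10 + 17×4 + 16×5 + 15×2 = 476.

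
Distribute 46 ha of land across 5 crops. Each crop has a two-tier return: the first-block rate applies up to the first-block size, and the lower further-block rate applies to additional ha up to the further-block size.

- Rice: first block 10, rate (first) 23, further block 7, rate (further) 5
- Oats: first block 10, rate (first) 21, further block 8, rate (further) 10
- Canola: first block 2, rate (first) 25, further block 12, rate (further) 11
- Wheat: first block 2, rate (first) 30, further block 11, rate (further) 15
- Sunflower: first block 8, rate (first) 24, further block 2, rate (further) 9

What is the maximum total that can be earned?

Rank every tier by rate: Wheat/first 30 > Canola/first 25 > Sunflower/first 24 > Rice/first 23 > Oats/first 21 > Wheat/second 15 > Canola/second 11 > Oats/second 10 > Sunflower/second 9 > Rice/second 5.
Wheat first at 30: fill all 2 ; 44 left.
Canola/first (25): +2 ; 42 left.
Sunflower first at 24: fill all 8 ; 34 left.
Rice/first (23): +10 ; 24 left.
Fill Oats first block (10 at 21) ; 14 left.
Fill Wheat second block (11 at 15) ; 3 left.
Canola/second: +3 of 12 at 11; pool empty.
Total = 30×2 + 25×2 + 24×8 + 23×10 + 21×10 + 15×11 + 11×3 = 940.

940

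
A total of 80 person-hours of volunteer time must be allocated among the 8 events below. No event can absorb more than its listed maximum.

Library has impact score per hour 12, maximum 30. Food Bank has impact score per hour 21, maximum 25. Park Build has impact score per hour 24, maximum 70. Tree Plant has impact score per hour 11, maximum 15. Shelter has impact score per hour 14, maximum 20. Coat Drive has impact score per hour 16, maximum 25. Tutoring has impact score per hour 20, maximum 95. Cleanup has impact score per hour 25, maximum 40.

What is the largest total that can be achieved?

Rank by impact score per hour: Cleanup 25 > Park Build 24 > Food Bank 21 > Tutoring 20 > Coat Drive 16 > Shelter 14 > Library 12 > Tree Plant 11.
Cleanup takes 40 to reach its cap of 40 ; 40 left.
Only 40 left; Park Build takes them to reach 40.
Total = 24×40 + 25×40 = 1960.

1960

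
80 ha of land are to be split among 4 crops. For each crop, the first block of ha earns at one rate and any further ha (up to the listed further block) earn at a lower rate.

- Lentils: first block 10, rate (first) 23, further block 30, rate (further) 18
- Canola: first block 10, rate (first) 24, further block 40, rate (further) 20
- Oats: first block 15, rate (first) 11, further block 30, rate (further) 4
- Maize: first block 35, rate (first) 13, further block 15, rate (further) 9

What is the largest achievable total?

Order all 8 blocks by rate: Canola/T1 24 > Lentils/T1 23 > Canola/T2 20 > Lentils/T2 18 > Maize/T1 13 > Oats/T1 11 > Maize/T2 9 > Oats/T2 4.
Fill Canola T1 block (10 at 24) — 70 left.
Lentils T1 at 23: fill all 10 — 60 left.
Canola T2 at 20: fill all 40 — 20 left.
Lentils T2 at 18: only 20 left, fill 20.
Total = 24×10 + 23×10 + 20×40 + 18×20 = 1630.

1630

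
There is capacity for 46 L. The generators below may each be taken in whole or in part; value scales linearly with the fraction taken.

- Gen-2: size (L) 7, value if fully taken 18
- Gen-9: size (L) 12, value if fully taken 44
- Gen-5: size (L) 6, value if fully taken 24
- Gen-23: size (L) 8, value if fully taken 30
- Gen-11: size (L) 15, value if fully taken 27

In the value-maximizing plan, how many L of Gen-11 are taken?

Sort by value density: Gen-5 24/6≈4, Gen-23 30/8≈3.75, Gen-9 44/12≈3.67, Gen-2 18/7≈2.57, Gen-11 27/15≈1.8.
All 6 L of Gen-5 fit (value 24) → 40 remain.
Gen-23: take in full, 8 L for value 30 → 32 left.
Gen-9: take in full, 12 L for value 44 → 20 left.
All 7 L of Gen-2 fit (value 18) → 13 remain.
Fill the last 13 L with part of Gen-11: 13/15 of it earns 23.4.

13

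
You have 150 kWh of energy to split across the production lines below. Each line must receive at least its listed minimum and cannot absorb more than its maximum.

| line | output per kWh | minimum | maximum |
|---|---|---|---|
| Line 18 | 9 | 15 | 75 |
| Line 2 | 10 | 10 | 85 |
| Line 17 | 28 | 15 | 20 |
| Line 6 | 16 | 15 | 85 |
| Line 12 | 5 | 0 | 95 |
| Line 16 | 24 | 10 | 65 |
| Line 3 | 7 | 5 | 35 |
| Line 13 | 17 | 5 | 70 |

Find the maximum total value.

2970

Meeting every minimum uses 15+10+15+15+0+10+5+5 = 75 kWh, leaving 75.
Highest output per kWh first: Line 17 28 > Line 16 24 > Line 13 17 > Line 6 16 > Line 2 10 > Line 18 9 > Line 3 7 > Line 12 5.
Give Line 17 5 more to hit its cap of 20 — 70 left.
Line 16 takes 55 more to reach its cap of 65 — 15 left.
Line 13 has room for 65 more but only 15 remain, so it gets 20.
Total = 9×15 + 10×10 + 28×20 + 16×15 + 24×65 + 7×5 + 17×20 = 2970.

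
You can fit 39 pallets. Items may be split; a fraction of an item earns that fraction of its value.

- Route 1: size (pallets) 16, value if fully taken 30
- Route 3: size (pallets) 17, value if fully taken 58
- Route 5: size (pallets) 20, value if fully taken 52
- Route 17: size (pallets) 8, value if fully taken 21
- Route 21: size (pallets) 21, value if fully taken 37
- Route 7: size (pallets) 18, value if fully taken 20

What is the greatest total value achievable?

115.4

Sort by value density: Route 3 58/17≈3.41, Route 17 21/8≈2.62, Route 5 52/20≈2.6, Route 1 30/16≈1.88, Route 21 37/21≈1.76, Route 7 20/18≈1.11.
Take all of Route 3 (17 pallets, value 58) → 22 pallets left.
All 8 pallets of Route 17 fit (value 21) → 14 remain.
14 pallets left: a 14/20 share of Route 5 gives 52×14/20 = 36.4.
Total value = 115.4.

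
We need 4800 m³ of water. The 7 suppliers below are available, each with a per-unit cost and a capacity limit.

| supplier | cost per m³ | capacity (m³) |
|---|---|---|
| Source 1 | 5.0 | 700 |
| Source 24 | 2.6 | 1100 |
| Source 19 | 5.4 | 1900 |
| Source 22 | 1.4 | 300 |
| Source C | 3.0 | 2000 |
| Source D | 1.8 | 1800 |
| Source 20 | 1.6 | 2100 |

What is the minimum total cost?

8580

Use suppliers in increasing cost order.
Source 22 at 1.4: take all 300 m³ — 4500 still needed.
Take 2100 from Source 20 at 1.6 — need 2400 more.
Source D at 1.8: take all 1800 m³ — 600 still needed.
Source 24 at 2.6: take 600 of its 1100 — requirement met.
Source C, Source 1, Source 19: unused.
Cost = 300×1.4 + 2100×1.6 + 1800×1.8 + 600×2.6 = 8580.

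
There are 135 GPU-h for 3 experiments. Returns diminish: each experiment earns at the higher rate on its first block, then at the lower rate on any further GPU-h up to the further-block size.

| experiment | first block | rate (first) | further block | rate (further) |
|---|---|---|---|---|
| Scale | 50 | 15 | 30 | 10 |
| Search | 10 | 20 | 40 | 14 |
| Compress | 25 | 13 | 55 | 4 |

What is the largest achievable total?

1935

Rank every tier by rate: Search/tier1 20 > Scale/tier1 15 > Search/tier2 14 > Compress/tier1 13 > Scale/tier2 10 > Compress/tier2 4.
Fill Search tier1 block (10 at 20) → 125 left.
Scale tier1 at 15: fill all 50 → 75 left.
Search/tier2 (14): +40 → 35 left.
Fill Compress tier1 block (25 at 13) → 10 left.
10 remain; put them into Scale tier2 at 10.
Total = 20×10 + 15×50 + 14×40 + 13×25 + 10×10 = 1935.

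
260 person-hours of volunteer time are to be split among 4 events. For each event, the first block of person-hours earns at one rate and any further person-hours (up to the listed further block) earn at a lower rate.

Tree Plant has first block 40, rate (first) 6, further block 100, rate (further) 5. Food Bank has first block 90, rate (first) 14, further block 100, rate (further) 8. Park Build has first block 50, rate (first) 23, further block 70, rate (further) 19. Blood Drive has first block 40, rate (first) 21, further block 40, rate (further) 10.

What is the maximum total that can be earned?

4680

Treat each block as its own option and order by rate: Park Build/T1 23 > Blood Drive/T1 21 > Park Build/T2 19 > Food Bank/T1 14 > Blood Drive/T2 10 > Food Bank/T2 8 > Tree Plant/T1 6 > Tree Plant/T2 5.
Park Build T1 at 23: fill all 50 → 210 left.
Blood Drive T1 at 21: fill all 40 → 170 left.
Park Build T2 at 19: fill all 70 → 100 left.
Food Bank T1 at 14: fill all 90 → 10 left.
Blood Drive T2 at 10: only 10 left, fill 10.
Total = 23×50 + 21×40 + 19×70 + 14×90 + 10×10 = 4680.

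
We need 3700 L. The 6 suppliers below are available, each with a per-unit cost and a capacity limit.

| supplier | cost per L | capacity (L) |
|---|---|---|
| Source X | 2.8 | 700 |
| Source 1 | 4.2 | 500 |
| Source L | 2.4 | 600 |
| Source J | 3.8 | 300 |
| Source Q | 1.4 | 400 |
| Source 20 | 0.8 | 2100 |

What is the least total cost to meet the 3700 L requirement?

5360

Use suppliers in increasing cost order.
Source 20 (0.8): use full 2100 → 1600 L to go.
Take 400 from Source Q at 1.4 → need 1200 more.
Source L at 2.4: take all 600 L → 600 still needed.
Source X at 2.8: take 600 of its 700 → requirement met.
Source J, Source 1: unused.
Cost = 2100×0.8 + 400×1.4 + 600×2.4 + 600×2.8 = 5360.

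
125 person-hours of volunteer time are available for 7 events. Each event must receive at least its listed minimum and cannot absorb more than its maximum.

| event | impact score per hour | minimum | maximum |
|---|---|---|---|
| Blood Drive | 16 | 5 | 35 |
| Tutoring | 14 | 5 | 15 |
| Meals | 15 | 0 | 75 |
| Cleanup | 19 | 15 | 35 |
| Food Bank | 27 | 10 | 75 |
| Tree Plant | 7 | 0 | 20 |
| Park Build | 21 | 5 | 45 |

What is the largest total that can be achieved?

Meeting every minimum uses 5+5+0+15+10+0+5 = 40 person-hours, leaving 85.
Rank by impact score per hour: Food Bank 27 > Park Build 21 > Cleanup 19 > Blood Drive 16 > Meals 15 > Tutoring 14 > Tree Plant 7.
Food Bank takes 65 more to reach its cap of 75 → 20 left.
Park Build has room for 40 more but only 20 remain, so it gets 25.
Total = 16×5 + 14×5 + 19×15 + 27×75 + 21×25 = 2985.

2985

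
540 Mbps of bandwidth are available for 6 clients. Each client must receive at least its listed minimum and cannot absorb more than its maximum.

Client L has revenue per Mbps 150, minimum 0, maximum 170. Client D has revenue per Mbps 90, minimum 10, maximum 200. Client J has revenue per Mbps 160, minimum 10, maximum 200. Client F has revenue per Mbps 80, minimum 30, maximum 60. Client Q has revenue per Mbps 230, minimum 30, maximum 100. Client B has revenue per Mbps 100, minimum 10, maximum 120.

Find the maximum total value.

86800

Meeting every minimum uses 0+10+10+30+30+10 = 90 Mbps, leaving 450.
Highest revenue per Mbps first: Client Q 230 > Client J 160 > Client L 150 > Client B 100 > Client D 90 > Client F 80.
Client Q: +70 to 100 (cap) → 380 left.
Give Client J 190 more to hit its cap of 200 → 190 left.
Client L: +170 to 170 (cap) → 20 left.
Only 20 left; Client B takes them to reach 30.
Total = 150×170 + 90×10 + 160×200 + 80×30 + 230×100 + 100×30 = 86800.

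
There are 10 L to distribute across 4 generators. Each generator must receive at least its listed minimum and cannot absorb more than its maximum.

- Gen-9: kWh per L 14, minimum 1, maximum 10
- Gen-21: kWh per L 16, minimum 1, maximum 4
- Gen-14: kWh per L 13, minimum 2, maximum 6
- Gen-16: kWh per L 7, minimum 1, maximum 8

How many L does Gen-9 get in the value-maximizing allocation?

Meeting every minimum uses 1+1+2+1 = 5 L, leaving 5.
Order the generators by kWh per L: Gen-21 16 > Gen-9 14 > Gen-14 13 > Gen-16 7.
Gen-21 takes 3 more to reach its cap of 4 → 2 left.
Gen-9 has room for 9 more but only 2 remain, so it gets 3.

3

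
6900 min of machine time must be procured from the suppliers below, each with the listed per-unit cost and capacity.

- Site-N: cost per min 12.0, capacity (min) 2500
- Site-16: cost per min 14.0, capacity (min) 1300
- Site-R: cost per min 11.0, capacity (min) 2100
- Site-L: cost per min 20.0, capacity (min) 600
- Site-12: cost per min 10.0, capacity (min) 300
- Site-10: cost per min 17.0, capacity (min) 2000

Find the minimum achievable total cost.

Use suppliers in increasing cost order.
Site-12 (10.0): use full 300 ; 6600 min to go.
Site-R (11.0): use full 2100 ; 4500 min to go.
Site-N (12.0): use full 2500 ; 2000 min to go.
Site-16 (14.0): use full 1300 ; 700 min to go.
Site-10 at 17.0: take 700 of its 2000 ; requirement met.
Site-L: unused.
Cost = 300×10.0 + 2100×11.0 + 2500×12.0 + 1300×14.0 + 700×17.0 = 86200.

86200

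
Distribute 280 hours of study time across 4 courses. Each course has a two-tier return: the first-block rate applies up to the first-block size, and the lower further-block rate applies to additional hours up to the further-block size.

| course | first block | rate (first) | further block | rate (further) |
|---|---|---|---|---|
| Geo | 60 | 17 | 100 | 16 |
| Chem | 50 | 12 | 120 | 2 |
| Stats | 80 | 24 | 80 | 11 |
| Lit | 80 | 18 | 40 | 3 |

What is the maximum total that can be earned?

5340

Treat each block as its own option and order by rate: Stats/tier1 24 > Lit/tier1 18 > Geo/tier1 17 > Geo/tier2 16 > Chem/tier1 12 > Stats/tier2 11 > Lit/tier2 3 > Chem/tier2 2.
Stats/tier1 (24): +80 → 200 left.
Lit/tier1 (18): +80 → 120 left.
Geo/tier1 (17): +60 → 60 left.
Geo tier2 at 16: only 60 left, fill 60.
Total = 24×80 + 18×80 + 17×60 + 16×60 = 5340.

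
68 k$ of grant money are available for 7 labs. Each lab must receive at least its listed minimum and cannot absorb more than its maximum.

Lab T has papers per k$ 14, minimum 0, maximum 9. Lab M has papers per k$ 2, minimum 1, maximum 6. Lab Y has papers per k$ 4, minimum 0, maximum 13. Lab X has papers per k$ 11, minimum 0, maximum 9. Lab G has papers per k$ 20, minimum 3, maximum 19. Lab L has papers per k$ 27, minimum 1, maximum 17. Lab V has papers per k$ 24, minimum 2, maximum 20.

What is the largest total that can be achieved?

1469

Meeting every minimum uses 0+1+0+0+3+1+2 = 7 k$, leaving 61.
Highest papers per k$ first: Lab L 27 > Lab V 24 > Lab G 20 > Lab T 14 > Lab X 11 > Lab Y 4 > Lab M 2.
Give Lab L 16 more to hit its cap of 17 → 45 left.
Give Lab V 18 more to hit its cap of 20 → 27 left.
Give Lab G 16 more to hit its cap of 19 → 11 left.
Give Lab T 9 more to hit its cap of 9 → 2 left.
Only 2 left; Lab X takes them to reach 2.
Total = 14×9 + 2×1 + 11×2 + 20×19 + 27×17 + 24×20 = 1469.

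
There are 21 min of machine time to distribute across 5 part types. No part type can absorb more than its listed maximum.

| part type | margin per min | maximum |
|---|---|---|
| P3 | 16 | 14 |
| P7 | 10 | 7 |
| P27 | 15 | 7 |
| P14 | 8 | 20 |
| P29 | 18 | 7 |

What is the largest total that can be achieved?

Rank by margin per min: P29 18 > P3 16 > P27 15 > P7 10 > P14 8.
Give P29 7 to hit its cap of 7 ; 14 left.
Give P3 14 to hit its cap of 14 ; 0 left.
Total = 16×14 + 18×7 = 350.

350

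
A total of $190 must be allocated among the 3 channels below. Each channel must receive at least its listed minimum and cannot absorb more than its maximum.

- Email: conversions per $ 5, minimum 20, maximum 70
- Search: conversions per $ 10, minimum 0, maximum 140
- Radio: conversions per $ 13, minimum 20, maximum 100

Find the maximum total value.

Meeting every minimum uses 20+0+20 = 40 $, leaving 150.
Highest conversions per $ first: Radio 13 > Search 10 > Email 5.
Radio: +80 to 100 (cap) → 70 left.
Search: +70 (room for 140) → 70. Pool exhausted.
Total = 5×20 + 10×70 + 13×100 = 2100.

2100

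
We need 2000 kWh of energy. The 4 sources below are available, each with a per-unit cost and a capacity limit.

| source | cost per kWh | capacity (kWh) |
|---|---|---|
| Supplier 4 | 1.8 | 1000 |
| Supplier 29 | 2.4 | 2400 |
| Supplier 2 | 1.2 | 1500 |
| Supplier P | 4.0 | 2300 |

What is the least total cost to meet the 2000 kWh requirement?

Fill from the cheapest source first.
Supplier 2 (1.2): use full 1500 ; 500 kWh to go.
Supplier 4 at 1.8: take 500 of its 1000 ; requirement met.
Supplier 29, Supplier P: unused.
Cost = 1500×1.2 + 500×1.8 = 2700.

2700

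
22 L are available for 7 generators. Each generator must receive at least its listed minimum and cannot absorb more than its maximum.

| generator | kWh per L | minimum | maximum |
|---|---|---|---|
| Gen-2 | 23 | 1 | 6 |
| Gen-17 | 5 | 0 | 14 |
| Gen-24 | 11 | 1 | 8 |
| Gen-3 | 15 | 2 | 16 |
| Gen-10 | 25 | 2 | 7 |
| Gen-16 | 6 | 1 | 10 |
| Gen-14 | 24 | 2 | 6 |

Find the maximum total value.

Meeting every minimum uses 1+0+1+2+2+1+2 = 9 L, leaving 13.
Order the generators by kWh per L: Gen-10 25 > Gen-14 24 > Gen-2 23 > Gen-3 15 > Gen-24 11 > Gen-16 6 > Gen-17 5.
Gen-10 takes 5 more to reach its cap of 7 — 8 left.
Gen-14: +4 to 6 (cap) — 4 left.
Gen-2 has room for 5 more but only 4 remain, so it gets 5.
Total = 23×5 + 11×1 + 15×2 + 25×7 + 6×1 + 24×6 = 481.

481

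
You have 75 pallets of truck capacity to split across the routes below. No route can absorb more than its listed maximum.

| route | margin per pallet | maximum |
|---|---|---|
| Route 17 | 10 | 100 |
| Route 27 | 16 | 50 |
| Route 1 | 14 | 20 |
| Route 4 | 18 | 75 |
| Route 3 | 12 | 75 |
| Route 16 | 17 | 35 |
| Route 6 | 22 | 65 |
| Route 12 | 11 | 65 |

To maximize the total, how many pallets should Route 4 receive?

Order the routes by margin per pallet: Route 6 22 > Route 4 18 > Route 16 17 > Route 27 16 > Route 1 14 > Route 3 12 > Route 12 11 > Route 17 10.
Route 6: +65 to 65 (cap) → 10 left.
Route 4 has room for 75 but only 10 remain, so it gets 10.

10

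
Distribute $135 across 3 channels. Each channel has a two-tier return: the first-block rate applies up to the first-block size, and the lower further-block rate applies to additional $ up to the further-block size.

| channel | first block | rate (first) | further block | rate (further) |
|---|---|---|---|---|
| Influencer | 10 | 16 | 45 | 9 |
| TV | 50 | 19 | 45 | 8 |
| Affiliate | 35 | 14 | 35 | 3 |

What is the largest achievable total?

1960

Treat each block as its own option and order by rate: TV/first 19 > Influencer/first 16 > Affiliate/first 14 > Influencer/second 9 > TV/second 8 > Affiliate/second 3.
Fill TV first block (50 at 19) — 85 left.
Influencer first at 16: fill all 10 — 75 left.
Affiliate first at 14: fill all 35 — 40 left.
Influencer second at 9: only 40 left, fill 40.
Total = 19×50 + 16×10 + 14×35 + 9×40 = 1960.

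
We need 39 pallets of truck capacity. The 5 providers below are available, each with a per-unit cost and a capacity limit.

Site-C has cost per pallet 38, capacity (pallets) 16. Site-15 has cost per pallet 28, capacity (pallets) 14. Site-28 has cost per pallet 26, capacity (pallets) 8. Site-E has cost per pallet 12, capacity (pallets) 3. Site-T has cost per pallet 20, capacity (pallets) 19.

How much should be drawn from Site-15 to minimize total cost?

9

Fill from the cheapest provider first.
Site-E at 12: take all 3 pallets → 36 still needed.
Site-T at 20: take all 19 pallets → 17 still needed.
Take 8 from Site-28 at 26 → need 9 more.
Site-15 (28): take the remaining 9 → done.
Site-C: unused.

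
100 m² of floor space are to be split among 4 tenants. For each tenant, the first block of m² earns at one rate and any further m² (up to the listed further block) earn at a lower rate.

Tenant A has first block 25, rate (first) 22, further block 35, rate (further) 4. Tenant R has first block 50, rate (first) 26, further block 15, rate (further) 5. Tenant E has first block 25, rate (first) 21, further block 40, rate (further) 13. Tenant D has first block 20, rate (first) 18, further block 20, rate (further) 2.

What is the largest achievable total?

Treat each block as its own option and order by rate: Tenant R/tier1 26 > Tenant A/tier1 22 > Tenant E/tier1 21 > Tenant D/tier1 18 > Tenant E/tier2 13 > Tenant R/tier2 5 > Tenant A/tier2 4 > Tenant D/tier2 2.
Tenant R tier1 at 26: fill all 50 — 50 left.
Fill Tenant A tier1 block (25 at 22) — 25 left.
Tenant E tier1 at 21: fill all 25 — 0 left.
Total = 26×50 + 22×25 + 21×25 = 2375.

2375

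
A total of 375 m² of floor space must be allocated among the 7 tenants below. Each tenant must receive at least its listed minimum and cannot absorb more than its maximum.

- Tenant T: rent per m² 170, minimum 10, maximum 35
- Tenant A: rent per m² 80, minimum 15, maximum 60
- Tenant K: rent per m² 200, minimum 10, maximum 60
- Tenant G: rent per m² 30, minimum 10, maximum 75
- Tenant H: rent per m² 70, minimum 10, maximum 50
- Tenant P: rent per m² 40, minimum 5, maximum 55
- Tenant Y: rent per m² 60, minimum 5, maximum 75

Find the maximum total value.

Meeting every minimum uses 10+15+10+10+10+5+5 = 65 m², leaving 310.
Order the tenants by rent per m²: Tenant K 200 > Tenant T 170 > Tenant A 80 > Tenant H 70 > Tenant Y 60 > Tenant P 40 > Tenant G 30.
Tenant K: +50 to 60 (cap) — 260 left.
Tenant T takes 25 more to reach its cap of 35 — 235 left.
Tenant A takes 45 more to reach its cap of 60 — 190 left.
Give Tenant H 40 more to hit its cap of 50 — 150 left.
Give Tenant Y 70 more to hit its cap of 75 — 80 left.
Tenant P: +50 to 55 (cap) — 30 left.
Tenant G: +30 (room for 65) → 40. Pool exhausted.
Total = 170×35 + 80×60 + 200×60 + 30×40 + 70×50 + 40×55 + 60×75 = 34150.

34150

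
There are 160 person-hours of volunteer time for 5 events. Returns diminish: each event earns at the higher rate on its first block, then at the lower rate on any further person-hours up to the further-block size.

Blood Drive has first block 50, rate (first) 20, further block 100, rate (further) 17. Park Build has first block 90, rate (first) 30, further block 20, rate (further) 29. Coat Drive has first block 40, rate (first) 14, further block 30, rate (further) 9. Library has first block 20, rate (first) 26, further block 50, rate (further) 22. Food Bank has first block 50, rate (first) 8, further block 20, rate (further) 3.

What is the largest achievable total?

Order all 10 blocks by rate: Park Build/first 30 > Park Build/second 29 > Library/first 26 > Library/second 22 > Blood Drive/first 20 > Blood Drive/second 17 > Coat Drive/first 14 > Coat Drive/second 9 > Food Bank/first 8 > Food Bank/second 3.
Park Build first at 30: fill all 90 ; 70 left.
Park Build/second (29): +20 ; 50 left.
Library first at 26: fill all 20 ; 30 left.
Library/second: +30 of 50 at 22; pool empty.
Total = 30×90 + 29×20 + 26×20 + 22×30 = 4460.

4460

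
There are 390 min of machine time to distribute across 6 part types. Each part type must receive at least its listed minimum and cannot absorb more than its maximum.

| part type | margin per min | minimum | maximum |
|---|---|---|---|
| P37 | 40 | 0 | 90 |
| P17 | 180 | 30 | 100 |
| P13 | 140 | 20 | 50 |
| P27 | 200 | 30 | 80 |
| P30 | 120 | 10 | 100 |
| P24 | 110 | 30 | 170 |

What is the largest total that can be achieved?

Meeting every minimum uses 0+30+20+30+10+30 = 120 min, leaving 270.
Highest margin per min first: P27 200 > P17 180 > P13 140 > P30 120 > P24 110 > P37 40.
P27: +50 to 80 (cap) — 220 left.
P17 takes 70 more to reach its cap of 100 — 150 left.
Give P13 30 more to hit its cap of 50 — 120 left.
Give P30 90 more to hit its cap of 100 — 30 left.
P24 has room for 140 more but only 30 remain, so it gets 60.
Total = 180×100 + 140×50 + 200×80 + 120×100 + 110×60 = 59600.

59600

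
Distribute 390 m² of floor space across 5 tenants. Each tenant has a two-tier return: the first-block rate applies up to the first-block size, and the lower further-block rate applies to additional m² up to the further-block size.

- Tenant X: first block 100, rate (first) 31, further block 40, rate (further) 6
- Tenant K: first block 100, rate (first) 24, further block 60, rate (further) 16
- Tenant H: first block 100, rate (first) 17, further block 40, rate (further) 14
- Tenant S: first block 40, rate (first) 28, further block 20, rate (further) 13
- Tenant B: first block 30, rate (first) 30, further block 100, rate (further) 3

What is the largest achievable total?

9540

Rank every tier by rate: Tenant X/tier1 31 > Tenant B/tier1 30 > Tenant S/tier1 28 > Tenant K/tier1 24 > Tenant H/tier1 17 > Tenant K/tier2 16 > Tenant H/tier2 14 > Tenant S/tier2 13 > Tenant X/tier2 6 > Tenant B/tier2 3.
Tenant X tier1 at 31: fill all 100 — 290 left.
Fill Tenant B tier1 block (30 at 30) — 260 left.
Fill Tenant S tier1 block (40 at 28) — 220 left.
Tenant K/tier1 (24): +100 — 120 left.
Tenant H tier1 at 17: fill all 100 — 20 left.
Tenant K tier2 at 16: only 20 left, fill 20.
Total = 31×100 + 30×30 + 28×40 + 24×100 + 17×100 + 16×20 = 9540.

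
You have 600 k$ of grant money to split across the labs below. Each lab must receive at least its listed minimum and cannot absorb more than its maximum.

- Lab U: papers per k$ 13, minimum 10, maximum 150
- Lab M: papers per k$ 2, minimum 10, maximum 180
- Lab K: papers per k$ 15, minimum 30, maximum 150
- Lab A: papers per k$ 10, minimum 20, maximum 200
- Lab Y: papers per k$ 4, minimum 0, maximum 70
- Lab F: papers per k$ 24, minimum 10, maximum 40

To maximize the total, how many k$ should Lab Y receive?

Meeting every minimum uses 10+10+30+20+0+10 = 80 k$, leaving 520.
Highest papers per k$ first: Lab F 24 > Lab K 15 > Lab U 13 > Lab A 10 > Lab Y 4 > Lab M 2.
Give Lab F 30 more to hit its cap of 40 ; 490 left.
Lab K takes 120 more to reach its cap of 150 ; 370 left.
Lab U takes 140 more to reach its cap of 150 ; 230 left.
Lab A: +180 to 200 (cap) ; 50 left.
Lab Y: +50 (room for 70) → 50. Pool exhausted.

50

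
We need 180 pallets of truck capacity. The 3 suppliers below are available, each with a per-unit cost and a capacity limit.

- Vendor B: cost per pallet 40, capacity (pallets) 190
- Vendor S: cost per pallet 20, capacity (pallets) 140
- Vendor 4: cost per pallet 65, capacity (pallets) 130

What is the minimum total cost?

4400

Cheapest first:
Take 140 from Vendor S at 20 — need 40 more.
Vendor B (40): take the remaining 40 — done.
Vendor 4: unused.
Cost = 140×20 + 40×40 = 4400.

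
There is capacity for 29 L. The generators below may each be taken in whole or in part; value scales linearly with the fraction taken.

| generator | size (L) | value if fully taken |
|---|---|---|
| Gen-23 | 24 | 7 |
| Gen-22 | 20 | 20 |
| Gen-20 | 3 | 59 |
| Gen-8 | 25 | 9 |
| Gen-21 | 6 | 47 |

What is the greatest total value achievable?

Best value per unit of size first: Gen-20 59/3≈19.7, Gen-21 47/6≈7.83, Gen-22 20/20≈1, Gen-8 9/25≈0.36, Gen-23 7/24≈0.292.
Gen-20: take in full, 3 L for value 59 → 26 left.
Gen-21: take in full, 6 L for value 47 → 20 left.
Gen-22: take in full, 20 L for value 20 → 0 left.
Total value = 126.

126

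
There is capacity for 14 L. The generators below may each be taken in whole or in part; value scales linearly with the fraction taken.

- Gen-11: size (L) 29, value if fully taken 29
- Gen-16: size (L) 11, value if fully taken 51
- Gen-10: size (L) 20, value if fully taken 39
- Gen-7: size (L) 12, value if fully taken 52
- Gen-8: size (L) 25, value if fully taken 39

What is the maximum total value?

64

Best value per unit of size first: Gen-16 51/11≈4.64, Gen-7 52/12≈4.33, Gen-10 39/20≈1.95, Gen-8 39/25≈1.56, Gen-11 29/29≈1.
Take all of Gen-16 (11 L, value 51) — 3 L left.
Only 3 L remain; take 3/12 of Gen-7 for value 52×3/12 = 13.
Total value = 64.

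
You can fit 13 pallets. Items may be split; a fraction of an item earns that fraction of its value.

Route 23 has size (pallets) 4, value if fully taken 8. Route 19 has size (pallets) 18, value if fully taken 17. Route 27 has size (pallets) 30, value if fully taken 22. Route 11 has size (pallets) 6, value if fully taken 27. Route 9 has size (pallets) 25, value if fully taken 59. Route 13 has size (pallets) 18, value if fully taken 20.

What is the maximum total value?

43.52

Sort by value density: Route 11 27/6≈4.5, Route 9 59/25≈2.36, Route 23 8/4≈2, Route 13 20/18≈1.11, Route 19 17/18≈0.944, Route 27 22/30≈0.733.
All 6 pallets of Route 11 fit (value 27) ; 7 remain.
7 pallets left: a 7/25 share of Route 9 gives 59×7/25 = 16.52.
Total value = 43.52.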